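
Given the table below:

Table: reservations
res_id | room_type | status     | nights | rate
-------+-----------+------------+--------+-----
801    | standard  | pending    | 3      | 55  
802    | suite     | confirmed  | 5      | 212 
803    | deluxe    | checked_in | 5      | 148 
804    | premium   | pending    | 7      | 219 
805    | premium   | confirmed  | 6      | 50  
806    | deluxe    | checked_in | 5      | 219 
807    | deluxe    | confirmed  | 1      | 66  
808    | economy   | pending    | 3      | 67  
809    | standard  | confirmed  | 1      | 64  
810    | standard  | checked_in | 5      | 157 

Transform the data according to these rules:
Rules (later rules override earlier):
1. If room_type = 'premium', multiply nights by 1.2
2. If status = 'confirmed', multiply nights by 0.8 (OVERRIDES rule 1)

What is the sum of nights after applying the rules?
39.8

Step 1: Rule 2 takes priority for records with status = 'confirmed'
  - 4 records: 13 × 0.8 = 10.4
Step 2: Rule 1 applies to remaining records with room_type = 'premium'
  - 1 records: 7 × 1.2 = 8.4
Step 3: Other records unchanged: 21
Step 4: Final sum = 10.4 + 8.4 + 21 = 39.8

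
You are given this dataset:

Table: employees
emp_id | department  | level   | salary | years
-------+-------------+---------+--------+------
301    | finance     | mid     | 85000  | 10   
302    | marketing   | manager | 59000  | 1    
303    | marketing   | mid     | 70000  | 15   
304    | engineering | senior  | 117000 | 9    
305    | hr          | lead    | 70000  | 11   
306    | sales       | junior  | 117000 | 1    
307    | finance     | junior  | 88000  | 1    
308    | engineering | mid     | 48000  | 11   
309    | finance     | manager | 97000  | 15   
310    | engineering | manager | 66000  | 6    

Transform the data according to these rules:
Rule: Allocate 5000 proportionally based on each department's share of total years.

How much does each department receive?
engineering: 1625.0, finance: 1625.0, hr: 687.5, marketing: 1000.0, sales: 62.5

Step 1: Calculate total years = 80
Step 2: Calculate each department's proportion:
  engineering: 26/80 = 32.50% → 1625.0
  finance: 26/80 = 32.50% → 1625.0
  hr: 11/80 = 13.75% → 687.5
  marketing: 16/80 = 20.00% → 1000.0
  sales: 1/80 = 1.25% → 62.5
Step 3: Verify: sum of allocations ≈ 5000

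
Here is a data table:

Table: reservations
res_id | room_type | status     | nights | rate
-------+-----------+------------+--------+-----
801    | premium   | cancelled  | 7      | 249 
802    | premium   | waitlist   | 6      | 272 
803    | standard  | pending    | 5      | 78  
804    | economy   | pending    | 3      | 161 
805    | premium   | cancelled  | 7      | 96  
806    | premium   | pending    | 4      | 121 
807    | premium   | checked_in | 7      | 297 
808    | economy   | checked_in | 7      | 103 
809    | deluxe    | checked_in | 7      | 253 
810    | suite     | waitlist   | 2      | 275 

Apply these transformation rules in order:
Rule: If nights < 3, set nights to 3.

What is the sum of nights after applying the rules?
56

Step 1: 1 records have nights < 3
Step 2: These records originally summed to 2
Step 3: After setting to minimum: 1 × 3 = 3
Step 4: Unaffected records sum: 53
Step 5: Final sum = 3 + 53 = 56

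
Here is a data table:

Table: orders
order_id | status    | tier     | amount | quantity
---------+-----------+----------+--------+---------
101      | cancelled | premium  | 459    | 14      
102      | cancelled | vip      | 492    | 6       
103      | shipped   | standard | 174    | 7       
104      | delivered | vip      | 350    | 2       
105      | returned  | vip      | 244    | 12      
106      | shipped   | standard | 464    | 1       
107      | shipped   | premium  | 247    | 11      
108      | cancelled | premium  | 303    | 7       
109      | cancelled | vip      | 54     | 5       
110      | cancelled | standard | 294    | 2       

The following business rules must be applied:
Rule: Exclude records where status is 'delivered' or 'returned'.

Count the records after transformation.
8

Step 1: Count records to exclude
  - 1 (delivered) + 1 (returned) = 2 records
Step 2: Total records: 10
Step 3: Remaining = 10 - 2 = 8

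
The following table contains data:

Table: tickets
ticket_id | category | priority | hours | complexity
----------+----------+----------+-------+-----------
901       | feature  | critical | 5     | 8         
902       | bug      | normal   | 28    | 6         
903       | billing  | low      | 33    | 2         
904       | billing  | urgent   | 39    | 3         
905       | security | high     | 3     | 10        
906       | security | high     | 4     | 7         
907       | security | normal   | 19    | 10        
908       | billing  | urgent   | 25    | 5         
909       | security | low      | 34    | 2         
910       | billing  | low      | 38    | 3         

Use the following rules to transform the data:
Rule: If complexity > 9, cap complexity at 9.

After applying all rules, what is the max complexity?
9

Step 1: Original maximum complexity = 10
Step 2: Apply cap at 9
Step 3: 2 records had complexity > 9 and were capped
Step 4: Maximum after transformation = 9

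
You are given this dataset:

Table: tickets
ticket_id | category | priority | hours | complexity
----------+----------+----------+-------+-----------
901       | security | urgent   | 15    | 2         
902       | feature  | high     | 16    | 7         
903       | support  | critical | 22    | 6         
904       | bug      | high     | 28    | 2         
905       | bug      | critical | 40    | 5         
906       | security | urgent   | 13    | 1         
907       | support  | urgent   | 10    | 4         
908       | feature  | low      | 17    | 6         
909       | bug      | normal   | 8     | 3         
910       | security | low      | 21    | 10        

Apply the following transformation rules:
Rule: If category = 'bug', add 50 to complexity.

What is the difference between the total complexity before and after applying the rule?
150

Step 1: Original sum of complexity = 46
Step 2: 3 records have category = 'bug'
Step 3: Each affected record changes by 50
Step 4: Total change = 3 × 50 = 150
Step 5: New sum = 46 + 150 = 196
Step 6: Difference = |196 - 46| = 150
        (Sum increased by 150)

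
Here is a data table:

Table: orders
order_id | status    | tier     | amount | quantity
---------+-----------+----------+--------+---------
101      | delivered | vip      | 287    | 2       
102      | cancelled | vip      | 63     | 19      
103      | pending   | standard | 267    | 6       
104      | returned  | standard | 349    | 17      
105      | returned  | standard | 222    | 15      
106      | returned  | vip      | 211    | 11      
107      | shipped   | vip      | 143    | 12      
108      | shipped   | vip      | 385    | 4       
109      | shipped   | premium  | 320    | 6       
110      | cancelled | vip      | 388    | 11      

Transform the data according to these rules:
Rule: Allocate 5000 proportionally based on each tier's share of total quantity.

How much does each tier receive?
premium: 291.26, standard: 1844.66, vip: 2864.08

Step 1: Calculate total quantity = 103
Step 2: Calculate each tier's proportion:
  premium: 6/103 = 5.83% → 291.26
  standard: 38/103 = 36.89% → 1844.66
  vip: 59/103 = 57.28% → 2864.08
Step 3: Verify: sum of allocations ≈ 5000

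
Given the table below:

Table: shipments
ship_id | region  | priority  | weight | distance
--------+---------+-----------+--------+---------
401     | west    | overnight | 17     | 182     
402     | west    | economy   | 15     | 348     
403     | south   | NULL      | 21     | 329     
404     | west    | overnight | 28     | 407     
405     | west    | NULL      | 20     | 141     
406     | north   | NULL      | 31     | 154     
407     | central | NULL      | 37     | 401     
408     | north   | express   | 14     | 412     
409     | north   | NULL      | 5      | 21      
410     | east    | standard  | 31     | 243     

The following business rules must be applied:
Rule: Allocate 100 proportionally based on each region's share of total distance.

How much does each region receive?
central: 15.2, east: 9.21, north: 22.25, south: 12.47, west: 40.86

Step 1: Calculate total distance = 2638
Step 2: Calculate each region's proportion:
  central: 401/2638 = 15.20% → 15.2
  east: 243/2638 = 9.21% → 9.21
  north: 587/2638 = 22.25% → 22.25
  south: 329/2638 = 12.47% → 12.47
  west: 1078/2638 = 40.86% → 40.86
Step 3: Verify: sum of allocations ≈ 100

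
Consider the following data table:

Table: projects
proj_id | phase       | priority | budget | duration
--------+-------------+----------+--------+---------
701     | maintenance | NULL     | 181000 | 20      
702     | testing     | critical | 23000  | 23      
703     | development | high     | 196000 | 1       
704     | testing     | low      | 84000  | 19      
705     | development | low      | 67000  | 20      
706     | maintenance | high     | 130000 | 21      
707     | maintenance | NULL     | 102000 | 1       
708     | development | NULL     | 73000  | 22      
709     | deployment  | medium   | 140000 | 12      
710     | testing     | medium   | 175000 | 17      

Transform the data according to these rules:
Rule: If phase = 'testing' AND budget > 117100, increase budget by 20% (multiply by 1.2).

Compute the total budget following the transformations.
1206000.0

Step 1: Find records where phase = 'testing' AND budget > 117100
Step 2: 1 records match, summing to 175000
Step 3: After multiplier: 175000 × 1.2 = 210000.0
Step 4: Unaffected records sum: 996000
Step 5: Final sum = 210000.0 + 996000 = 1206000.0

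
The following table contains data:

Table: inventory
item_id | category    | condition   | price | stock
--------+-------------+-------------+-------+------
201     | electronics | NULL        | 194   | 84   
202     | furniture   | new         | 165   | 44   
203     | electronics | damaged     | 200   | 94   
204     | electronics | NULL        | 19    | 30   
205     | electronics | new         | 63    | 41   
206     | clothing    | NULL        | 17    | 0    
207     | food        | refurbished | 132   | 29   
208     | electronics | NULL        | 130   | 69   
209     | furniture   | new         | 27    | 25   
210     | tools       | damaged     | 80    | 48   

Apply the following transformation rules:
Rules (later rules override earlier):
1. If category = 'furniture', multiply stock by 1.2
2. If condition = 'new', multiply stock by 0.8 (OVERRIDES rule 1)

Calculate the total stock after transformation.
442.0

Step 1: Rule 2 takes priority for records with condition = 'new'
  - 3 records: 110 × 0.8 = 88.0
Step 2: Rule 1 applies to remaining records with category = 'furniture'
  - 0 records: 0 × 1.2 = 0.0
Step 3: Other records unchanged: 354
Step 4: Final sum = 88.0 + 0.0 + 354 = 442.0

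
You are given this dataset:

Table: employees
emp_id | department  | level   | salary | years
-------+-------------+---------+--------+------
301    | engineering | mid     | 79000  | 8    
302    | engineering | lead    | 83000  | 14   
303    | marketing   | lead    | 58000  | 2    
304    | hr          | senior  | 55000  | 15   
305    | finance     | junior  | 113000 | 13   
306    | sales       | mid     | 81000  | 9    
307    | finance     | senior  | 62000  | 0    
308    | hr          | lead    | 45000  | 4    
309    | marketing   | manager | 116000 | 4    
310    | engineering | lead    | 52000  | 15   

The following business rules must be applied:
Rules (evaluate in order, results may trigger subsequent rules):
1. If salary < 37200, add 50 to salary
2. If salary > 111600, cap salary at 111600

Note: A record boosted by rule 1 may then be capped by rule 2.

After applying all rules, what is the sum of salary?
738200

Step 1: Apply rule 1 to records with salary < 37200
  - 0 records get bonus of 50
  - Of these, 0 records then exceed 111600 and get capped
Step 2: Apply rule 2 to records with salary > 111600
  - 2 records (original) are capped
Step 3: Calculate final sum = 738200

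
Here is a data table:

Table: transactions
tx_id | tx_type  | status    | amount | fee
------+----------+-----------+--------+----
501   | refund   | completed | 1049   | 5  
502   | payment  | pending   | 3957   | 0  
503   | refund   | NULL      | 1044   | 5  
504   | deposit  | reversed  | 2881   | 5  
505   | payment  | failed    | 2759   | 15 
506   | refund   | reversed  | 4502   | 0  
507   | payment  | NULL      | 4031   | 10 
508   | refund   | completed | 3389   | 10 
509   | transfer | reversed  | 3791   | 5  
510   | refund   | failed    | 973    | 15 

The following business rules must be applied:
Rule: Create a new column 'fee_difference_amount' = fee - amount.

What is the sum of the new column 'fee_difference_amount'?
-28306

Step 1: For each record, compute fee - amount
Example calculations:
  5 - 1049 = -1044
  0 - 3957 = -3957
  5 - 1044 = -1039
  ...
Step 2: Sum all derived values
Step 3: Total = -28306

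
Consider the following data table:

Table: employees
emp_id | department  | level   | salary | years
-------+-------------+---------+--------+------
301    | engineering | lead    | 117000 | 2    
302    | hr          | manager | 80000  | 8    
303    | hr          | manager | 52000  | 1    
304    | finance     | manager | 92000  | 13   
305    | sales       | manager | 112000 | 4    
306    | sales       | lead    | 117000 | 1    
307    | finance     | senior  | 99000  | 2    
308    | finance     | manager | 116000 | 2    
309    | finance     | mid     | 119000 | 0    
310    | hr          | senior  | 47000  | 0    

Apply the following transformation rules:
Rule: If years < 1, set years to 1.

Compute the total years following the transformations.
35

Step 1: 2 records have years < 1
Step 2: These records originally summed to 0
Step 3: After setting to minimum: 2 × 1 = 2
Step 4: Unaffected records sum: 33
Step 5: Final sum = 2 + 33 = 35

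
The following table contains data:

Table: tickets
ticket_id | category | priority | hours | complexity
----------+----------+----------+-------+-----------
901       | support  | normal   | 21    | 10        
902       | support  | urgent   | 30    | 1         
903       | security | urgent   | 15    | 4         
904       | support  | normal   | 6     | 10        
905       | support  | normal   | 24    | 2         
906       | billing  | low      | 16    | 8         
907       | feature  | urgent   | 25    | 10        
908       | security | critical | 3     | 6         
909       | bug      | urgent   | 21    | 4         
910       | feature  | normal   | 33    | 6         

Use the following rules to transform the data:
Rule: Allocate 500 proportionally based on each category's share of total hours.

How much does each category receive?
billing: 41.24, bug: 54.12, feature: 149.48, security: 46.39, support: 208.76

Step 1: Calculate total hours = 194
Step 2: Calculate each category's proportion:
  billing: 16/194 = 8.25% → 41.24
  bug: 21/194 = 10.82% → 54.12
  feature: 58/194 = 29.90% → 149.48
  security: 18/194 = 9.28% → 46.39
  support: 81/194 = 41.75% → 208.76
Step 3: Verify: sum of allocations ≈ 500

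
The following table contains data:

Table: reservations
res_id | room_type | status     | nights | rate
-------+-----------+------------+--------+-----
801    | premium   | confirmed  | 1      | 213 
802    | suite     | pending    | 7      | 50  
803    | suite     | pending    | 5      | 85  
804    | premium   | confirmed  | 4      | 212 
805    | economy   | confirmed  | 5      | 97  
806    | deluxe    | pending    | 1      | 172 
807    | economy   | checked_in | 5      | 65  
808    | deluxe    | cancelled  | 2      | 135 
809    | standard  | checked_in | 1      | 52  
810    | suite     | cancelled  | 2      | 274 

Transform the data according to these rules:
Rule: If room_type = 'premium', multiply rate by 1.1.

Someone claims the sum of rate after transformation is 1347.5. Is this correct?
No, the correct result is 1397.5.

Step 1: Calculate the correct sum after transformation
Step 2: Apply multiplier 1.1 to records where room_type = 'premium'
Step 3: Correct result = 1397.5
Step 4: Claimed result = 1347.5
Step 5: 1397.5 ≠ 1347.5
Conclusion: The claimed result is incorrect. The correct answer is 1397.5.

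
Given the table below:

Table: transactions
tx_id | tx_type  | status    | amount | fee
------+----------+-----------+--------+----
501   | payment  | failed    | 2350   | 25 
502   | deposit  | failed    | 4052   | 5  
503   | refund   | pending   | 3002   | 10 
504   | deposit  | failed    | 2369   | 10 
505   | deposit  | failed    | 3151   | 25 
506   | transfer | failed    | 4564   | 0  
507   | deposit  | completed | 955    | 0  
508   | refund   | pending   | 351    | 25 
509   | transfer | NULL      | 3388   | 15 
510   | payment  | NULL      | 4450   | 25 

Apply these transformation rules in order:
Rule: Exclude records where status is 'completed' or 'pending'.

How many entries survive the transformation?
7

Step 1: Count records to exclude
  - 1 (completed) + 2 (pending) = 3 records
Step 2: Total records: 10
Step 3: Remaining = 10 - 3 = 7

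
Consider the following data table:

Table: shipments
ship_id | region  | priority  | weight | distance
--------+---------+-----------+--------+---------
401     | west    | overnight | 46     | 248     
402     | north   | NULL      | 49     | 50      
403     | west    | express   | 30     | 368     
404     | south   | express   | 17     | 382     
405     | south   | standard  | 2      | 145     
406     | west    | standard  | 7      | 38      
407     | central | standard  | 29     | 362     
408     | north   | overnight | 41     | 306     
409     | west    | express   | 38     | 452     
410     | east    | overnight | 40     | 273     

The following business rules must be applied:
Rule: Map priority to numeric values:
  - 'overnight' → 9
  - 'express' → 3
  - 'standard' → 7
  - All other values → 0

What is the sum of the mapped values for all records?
57

Step 1: Apply mapping to each record
Step 2: Count by status:
  'overnight': 3 records × 9 = 27
  'express': 3 records × 3 = 9
  'standard': 3 records × 7 = 21
Step 3: Sum all mapped values = 57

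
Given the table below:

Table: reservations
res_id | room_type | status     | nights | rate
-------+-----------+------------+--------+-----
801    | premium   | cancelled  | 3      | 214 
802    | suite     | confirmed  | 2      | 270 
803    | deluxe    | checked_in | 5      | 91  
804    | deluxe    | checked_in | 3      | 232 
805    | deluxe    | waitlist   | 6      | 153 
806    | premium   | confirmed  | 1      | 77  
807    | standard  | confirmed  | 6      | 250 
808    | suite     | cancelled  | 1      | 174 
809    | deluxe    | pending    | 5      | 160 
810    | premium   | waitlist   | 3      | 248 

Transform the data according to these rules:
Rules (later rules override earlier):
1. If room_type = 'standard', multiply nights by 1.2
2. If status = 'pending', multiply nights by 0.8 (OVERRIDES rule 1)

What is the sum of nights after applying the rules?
35.2

Step 1: Rule 2 takes priority for records with status = 'pending'
  - 1 records: 5 × 0.8 = 4.0
Step 2: Rule 1 applies to remaining records with room_type = 'standard'
  - 1 records: 6 × 1.2 = 7.2
Step 3: Other records unchanged: 24
Step 4: Final sum = 4.0 + 7.2 + 24 = 35.2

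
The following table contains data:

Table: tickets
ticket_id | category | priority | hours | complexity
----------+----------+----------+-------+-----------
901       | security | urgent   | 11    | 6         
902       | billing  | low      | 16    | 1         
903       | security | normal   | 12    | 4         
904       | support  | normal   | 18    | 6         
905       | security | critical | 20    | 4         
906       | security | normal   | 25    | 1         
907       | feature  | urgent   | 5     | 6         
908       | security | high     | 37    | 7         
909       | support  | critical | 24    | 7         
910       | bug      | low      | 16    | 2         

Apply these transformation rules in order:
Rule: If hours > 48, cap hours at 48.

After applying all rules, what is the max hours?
37

Step 1: Original maximum hours = 37
Step 2: Check cap of 48 against maximum
Step 3: No records exceed the cap (max 37 <= cap 48), so no capping applies
Step 4: Maximum after transformation = 37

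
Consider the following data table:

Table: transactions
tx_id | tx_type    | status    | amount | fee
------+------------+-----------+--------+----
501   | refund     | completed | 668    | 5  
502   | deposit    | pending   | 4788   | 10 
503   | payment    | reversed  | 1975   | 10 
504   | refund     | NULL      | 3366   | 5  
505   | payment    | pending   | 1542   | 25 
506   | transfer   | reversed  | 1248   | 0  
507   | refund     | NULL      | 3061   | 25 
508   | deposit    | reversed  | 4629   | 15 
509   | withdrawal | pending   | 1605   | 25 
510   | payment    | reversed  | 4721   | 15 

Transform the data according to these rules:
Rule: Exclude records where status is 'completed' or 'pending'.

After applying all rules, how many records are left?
6

Step 1: Count records to exclude
  - 1 (completed) + 3 (pending) = 4 records
Step 2: Total records: 10
Step 3: Remaining = 10 - 4 = 6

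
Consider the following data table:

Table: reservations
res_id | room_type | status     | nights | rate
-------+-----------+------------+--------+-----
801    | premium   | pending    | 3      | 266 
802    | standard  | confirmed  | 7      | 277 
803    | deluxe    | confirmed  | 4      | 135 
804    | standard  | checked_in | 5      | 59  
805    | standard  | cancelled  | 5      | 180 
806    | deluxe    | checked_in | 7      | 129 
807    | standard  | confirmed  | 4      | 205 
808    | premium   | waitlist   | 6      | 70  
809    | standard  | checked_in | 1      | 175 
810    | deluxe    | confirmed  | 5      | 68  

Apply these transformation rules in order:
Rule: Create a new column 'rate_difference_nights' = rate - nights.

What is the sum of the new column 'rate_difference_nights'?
1517

Step 1: For each record, compute rate - nights
Example calculations:
  266 - 3 = 263
  277 - 7 = 270
  135 - 4 = 131
  ...
Step 2: Sum all derived values
Step 3: Total = 1517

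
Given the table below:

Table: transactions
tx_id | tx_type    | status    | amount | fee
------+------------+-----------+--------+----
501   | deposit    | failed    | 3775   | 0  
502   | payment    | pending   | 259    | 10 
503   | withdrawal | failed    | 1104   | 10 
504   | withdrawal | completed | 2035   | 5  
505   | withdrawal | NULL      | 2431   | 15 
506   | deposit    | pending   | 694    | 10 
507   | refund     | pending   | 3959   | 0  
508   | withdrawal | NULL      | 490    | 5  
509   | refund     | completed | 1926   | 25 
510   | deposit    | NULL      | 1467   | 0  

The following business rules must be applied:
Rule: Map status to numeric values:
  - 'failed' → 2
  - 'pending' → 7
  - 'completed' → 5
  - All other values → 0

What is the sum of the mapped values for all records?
35

Step 1: Apply mapping to each record
Step 2: Count by status:
  'failed': 2 records × 2 = 4
  'pending': 3 records × 7 = 21
  'completed': 2 records × 5 = 10
Step 3: Sum all mapped values = 35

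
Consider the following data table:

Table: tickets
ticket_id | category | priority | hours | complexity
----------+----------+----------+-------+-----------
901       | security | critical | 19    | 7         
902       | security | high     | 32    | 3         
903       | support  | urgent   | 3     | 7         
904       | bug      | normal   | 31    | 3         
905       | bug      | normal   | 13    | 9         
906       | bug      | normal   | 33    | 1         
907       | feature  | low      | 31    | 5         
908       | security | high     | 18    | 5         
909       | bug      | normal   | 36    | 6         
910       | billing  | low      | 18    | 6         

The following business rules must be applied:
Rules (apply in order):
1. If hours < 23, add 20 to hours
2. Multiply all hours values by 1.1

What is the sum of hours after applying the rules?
367.4

Step 1: Apply Rule 1 - Add 20 to records with hours < 23
  - 5 records affected: 71 + (5 × 20) = 171
  - Unaffected records: 163
  - Sum after Rule 1: 334
Step 2: Apply Rule 2 - Multiply all by 1.1
  - 334 × 1.1 = 367.4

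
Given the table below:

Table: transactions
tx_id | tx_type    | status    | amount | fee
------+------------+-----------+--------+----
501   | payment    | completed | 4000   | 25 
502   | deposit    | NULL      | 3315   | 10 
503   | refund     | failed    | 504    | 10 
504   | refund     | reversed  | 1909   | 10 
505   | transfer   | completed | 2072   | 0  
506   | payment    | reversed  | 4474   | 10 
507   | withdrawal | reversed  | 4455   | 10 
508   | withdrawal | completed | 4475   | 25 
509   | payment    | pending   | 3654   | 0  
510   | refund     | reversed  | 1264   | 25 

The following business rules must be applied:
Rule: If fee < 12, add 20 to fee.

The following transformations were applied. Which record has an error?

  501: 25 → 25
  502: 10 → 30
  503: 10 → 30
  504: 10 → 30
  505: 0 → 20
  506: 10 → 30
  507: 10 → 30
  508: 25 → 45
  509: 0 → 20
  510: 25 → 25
Record 508 has an error. The correct transformed value should be 25, not 45.

Step 1: Check each record against the rule
Step 2: Record 508 has fee = 25
Step 3: Since 25 >= 12, the bonus should not have been applied
Step 4: Correct value = 25, but claimed value = 45
Conclusion: Record 508 has the error.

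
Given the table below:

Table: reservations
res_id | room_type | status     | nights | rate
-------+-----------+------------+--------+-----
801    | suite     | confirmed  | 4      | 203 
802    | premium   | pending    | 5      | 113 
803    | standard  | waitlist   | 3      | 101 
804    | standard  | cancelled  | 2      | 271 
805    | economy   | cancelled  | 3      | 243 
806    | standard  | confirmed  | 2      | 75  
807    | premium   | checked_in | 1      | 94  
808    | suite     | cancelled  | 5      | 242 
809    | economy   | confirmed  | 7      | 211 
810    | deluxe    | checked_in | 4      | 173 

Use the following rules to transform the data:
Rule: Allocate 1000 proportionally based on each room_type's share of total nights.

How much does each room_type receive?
deluxe: 111.11, economy: 277.78, premium: 166.67, standard: 194.44, suite: 250.0

Step 1: Calculate total nights = 36
Step 2: Calculate each room_type's proportion:
  deluxe: 4/36 = 11.11% → 111.11
  economy: 10/36 = 27.78% → 277.78
  premium: 6/36 = 16.67% → 166.67
  standard: 7/36 = 19.44% → 194.44
  suite: 9/36 = 25.00% → 250.0
Step 3: Verify: sum of allocations ≈ 1000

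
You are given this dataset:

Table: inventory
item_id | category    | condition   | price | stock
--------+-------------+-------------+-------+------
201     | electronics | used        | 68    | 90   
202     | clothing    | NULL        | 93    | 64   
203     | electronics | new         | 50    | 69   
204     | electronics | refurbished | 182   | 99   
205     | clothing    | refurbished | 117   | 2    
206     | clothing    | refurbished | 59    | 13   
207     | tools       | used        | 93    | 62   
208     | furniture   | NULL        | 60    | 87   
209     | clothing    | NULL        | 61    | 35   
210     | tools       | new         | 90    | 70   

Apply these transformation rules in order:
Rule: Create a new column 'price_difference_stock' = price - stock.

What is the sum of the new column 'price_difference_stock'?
282

Step 1: For each record, compute price - stock
Example calculations:
  68 - 90 = -22
  93 - 64 = 29
  50 - 69 = -19
  ...
Step 2: Sum all derived values
Step 3: Total = 282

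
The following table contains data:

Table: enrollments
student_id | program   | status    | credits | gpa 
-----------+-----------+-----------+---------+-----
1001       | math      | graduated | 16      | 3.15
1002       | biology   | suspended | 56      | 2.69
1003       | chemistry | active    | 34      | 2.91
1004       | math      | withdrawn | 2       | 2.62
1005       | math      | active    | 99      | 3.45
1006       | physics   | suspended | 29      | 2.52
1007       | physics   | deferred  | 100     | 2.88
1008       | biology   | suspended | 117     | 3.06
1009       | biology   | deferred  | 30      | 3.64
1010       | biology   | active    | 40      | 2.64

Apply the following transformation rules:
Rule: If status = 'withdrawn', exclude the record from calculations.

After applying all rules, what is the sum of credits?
521

Step 1: Identify records where status = 'withdrawn'
Step 2: The excluded records sum to 2
Step 3: Original total credits = 523
Step 4: Remaining total = 523 - 2 = 521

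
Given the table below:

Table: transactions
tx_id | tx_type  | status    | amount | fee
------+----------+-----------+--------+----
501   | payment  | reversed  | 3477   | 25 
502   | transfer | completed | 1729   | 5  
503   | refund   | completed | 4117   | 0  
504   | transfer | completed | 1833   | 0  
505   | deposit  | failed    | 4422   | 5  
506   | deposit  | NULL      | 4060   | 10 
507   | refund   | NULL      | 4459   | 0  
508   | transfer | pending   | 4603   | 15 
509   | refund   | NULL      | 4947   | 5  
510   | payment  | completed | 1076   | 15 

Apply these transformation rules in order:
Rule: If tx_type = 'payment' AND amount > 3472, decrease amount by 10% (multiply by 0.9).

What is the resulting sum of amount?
34375.3

Step 1: Find records where tx_type = 'payment' AND amount > 3472
Step 2: 1 records match, summing to 3477
Step 3: After multiplier: 3477 × 0.9 = 3129.3
Step 4: Unaffected records sum: 31246
Step 5: Final sum = 3129.3 + 31246 = 34375.3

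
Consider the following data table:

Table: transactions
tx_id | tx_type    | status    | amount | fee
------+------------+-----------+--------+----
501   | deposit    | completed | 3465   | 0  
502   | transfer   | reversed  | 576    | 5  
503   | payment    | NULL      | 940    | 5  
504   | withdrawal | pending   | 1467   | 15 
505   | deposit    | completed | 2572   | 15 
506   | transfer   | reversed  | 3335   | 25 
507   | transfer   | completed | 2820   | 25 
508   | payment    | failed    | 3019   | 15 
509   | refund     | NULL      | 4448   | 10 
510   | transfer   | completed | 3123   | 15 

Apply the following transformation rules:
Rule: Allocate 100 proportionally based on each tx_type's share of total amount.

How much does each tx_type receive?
deposit: 23.43, payment: 15.37, refund: 17.26, transfer: 38.25, withdrawal: 5.69

Step 1: Calculate total amount = 25765
Step 2: Calculate each tx_type's proportion:
  deposit: 6037/25765 = 23.43% → 23.43
  payment: 3959/25765 = 15.37% → 15.37
  refund: 4448/25765 = 17.26% → 17.26
  transfer: 9854/25765 = 38.25% → 38.25
  withdrawal: 1467/25765 = 5.69% → 5.69
Step 3: Verify: sum of allocations ≈ 100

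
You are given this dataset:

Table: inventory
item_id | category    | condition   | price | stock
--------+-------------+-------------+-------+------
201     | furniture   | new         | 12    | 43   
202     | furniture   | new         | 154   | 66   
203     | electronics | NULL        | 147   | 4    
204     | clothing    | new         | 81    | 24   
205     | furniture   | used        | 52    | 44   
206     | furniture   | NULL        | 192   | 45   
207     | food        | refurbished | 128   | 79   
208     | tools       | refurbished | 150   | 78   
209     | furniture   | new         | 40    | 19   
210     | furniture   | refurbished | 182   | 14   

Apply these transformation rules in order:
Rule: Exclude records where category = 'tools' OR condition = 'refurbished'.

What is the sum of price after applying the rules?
678

Step 1: Find records where category = 'tools' OR condition = 'refurbished'
Step 2: 3 records match, summing to 460
Step 3: Original sum: 1138
Step 4: Remaining sum = 1138 - 460 = 678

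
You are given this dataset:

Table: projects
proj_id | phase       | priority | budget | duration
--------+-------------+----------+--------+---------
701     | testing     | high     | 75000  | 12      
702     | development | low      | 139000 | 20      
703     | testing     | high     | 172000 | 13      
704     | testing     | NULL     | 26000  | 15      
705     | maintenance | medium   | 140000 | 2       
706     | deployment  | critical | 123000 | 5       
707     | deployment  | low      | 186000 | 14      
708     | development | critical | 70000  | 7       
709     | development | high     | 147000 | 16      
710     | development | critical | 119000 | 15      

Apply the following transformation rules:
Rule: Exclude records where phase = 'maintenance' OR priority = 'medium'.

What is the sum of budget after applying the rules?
1057000

Step 1: Find records where phase = 'maintenance' OR priority = 'medium'
Step 2: 1 records match, summing to 140000
Step 3: Original sum: 1197000
Step 4: Remaining sum = 1197000 - 140000 = 1057000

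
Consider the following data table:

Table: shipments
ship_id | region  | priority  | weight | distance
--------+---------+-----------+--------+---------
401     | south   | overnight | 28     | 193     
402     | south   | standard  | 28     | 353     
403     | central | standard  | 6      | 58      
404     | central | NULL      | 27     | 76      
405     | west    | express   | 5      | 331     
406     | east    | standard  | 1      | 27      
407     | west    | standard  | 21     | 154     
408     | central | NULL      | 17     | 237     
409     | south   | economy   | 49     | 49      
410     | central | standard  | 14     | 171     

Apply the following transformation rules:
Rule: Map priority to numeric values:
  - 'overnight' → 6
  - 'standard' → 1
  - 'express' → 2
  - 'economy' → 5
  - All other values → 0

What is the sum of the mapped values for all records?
18

Step 1: Apply mapping to each record
Step 2: Count by status:
  'overnight': 1 records × 6 = 6
  'standard': 5 records × 1 = 5
  'express': 1 records × 2 = 2
  'economy': 1 records × 5 = 5
Step 3: Sum all mapped values = 18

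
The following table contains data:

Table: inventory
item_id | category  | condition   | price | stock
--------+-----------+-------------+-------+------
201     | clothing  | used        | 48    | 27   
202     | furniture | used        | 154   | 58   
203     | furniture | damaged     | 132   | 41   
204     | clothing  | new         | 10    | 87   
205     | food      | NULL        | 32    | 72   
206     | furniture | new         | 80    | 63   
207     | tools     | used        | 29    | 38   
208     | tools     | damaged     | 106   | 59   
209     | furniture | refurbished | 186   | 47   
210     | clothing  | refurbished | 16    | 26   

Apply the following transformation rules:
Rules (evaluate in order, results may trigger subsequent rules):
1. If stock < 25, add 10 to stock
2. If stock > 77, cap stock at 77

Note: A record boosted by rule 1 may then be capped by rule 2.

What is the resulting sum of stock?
508

Step 1: Apply rule 1 to records with stock < 25
  - 0 records get bonus of 10
  - Of these, 0 records then exceed 77 and get capped
Step 2: Apply rule 2 to records with stock > 77
  - 1 records (original) are capped
Step 3: Calculate final sum = 508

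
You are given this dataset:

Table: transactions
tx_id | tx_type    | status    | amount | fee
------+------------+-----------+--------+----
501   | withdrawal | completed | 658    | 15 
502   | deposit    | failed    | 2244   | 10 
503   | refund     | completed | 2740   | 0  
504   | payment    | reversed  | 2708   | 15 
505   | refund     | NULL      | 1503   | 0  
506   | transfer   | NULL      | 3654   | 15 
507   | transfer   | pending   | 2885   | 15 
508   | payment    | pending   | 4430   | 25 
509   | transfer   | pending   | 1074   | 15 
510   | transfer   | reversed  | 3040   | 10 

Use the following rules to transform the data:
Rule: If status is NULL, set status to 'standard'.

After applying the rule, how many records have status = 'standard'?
2

Step 1: Count records where status IS NULL
Step 2: Found 2 records with NULL status
Step 3: These records will have status set to 'standard'
Step 4: Records already having status = 'standard': 0
Step 5: Answer: 2 + 0 = 2 records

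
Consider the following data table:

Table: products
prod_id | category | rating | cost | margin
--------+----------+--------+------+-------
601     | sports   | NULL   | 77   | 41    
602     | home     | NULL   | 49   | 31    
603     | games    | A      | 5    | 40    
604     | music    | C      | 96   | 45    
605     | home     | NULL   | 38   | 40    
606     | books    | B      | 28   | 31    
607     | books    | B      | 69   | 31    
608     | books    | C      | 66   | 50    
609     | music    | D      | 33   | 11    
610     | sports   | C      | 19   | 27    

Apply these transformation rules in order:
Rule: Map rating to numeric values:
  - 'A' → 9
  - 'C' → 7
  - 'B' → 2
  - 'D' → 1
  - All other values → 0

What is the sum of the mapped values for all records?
35

Step 1: Apply mapping to each record
Step 2: Count by status:
  'A': 1 records × 9 = 9
  'C': 3 records × 7 = 21
  'B': 2 records × 2 = 4
  'D': 1 records × 1 = 1
Step 3: Sum all mapped values = 35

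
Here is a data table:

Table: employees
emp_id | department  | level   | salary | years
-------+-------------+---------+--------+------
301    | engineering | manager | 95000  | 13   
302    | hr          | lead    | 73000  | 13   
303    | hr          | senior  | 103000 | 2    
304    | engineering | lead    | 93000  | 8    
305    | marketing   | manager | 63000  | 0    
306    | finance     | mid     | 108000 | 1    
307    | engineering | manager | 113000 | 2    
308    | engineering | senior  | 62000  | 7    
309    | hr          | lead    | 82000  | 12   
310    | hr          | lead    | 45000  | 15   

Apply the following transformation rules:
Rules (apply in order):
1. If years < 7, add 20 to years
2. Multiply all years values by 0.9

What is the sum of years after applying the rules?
137.7

Step 1: Apply Rule 1 - Add 20 to records with years < 7
  - 4 records affected: 5 + (4 × 20) = 85
  - Unaffected records: 68
  - Sum after Rule 1: 153
Step 2: Apply Rule 2 - Multiply all by 0.9
  - 153 × 0.9 = 137.7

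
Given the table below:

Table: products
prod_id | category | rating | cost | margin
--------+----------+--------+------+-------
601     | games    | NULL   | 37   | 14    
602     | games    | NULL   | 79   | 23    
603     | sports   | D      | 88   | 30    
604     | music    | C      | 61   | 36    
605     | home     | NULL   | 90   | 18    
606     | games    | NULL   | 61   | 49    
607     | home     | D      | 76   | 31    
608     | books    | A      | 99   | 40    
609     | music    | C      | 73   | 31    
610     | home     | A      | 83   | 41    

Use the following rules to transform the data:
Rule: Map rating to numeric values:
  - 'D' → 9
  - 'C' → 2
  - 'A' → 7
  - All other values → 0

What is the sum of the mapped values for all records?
36

Step 1: Apply mapping to each record
Step 2: Count by status:
  'D': 2 records × 9 = 18
  'C': 2 records × 2 = 4
  'A': 2 records × 7 = 14
Step 3: Sum all mapped values = 36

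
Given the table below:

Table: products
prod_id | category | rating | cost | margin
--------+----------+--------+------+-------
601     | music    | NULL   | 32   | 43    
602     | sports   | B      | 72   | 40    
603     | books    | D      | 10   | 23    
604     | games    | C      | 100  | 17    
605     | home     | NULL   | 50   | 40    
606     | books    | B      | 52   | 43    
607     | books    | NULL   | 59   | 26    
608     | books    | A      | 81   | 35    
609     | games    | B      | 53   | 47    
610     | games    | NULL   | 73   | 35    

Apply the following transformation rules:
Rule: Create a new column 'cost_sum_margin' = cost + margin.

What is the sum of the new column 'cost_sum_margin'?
931

Step 1: For each record, compute cost + margin
Example calculations:
  32 + 43 = 75
  72 + 40 = 112
  10 + 23 = 33
  ...
Step 2: Sum all derived values
Step 3: Total = 931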